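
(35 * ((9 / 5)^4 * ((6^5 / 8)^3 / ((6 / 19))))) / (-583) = -133557789695904 / 72875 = -1832696942.65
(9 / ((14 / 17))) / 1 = 10.93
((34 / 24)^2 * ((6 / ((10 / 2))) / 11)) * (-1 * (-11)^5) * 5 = 4231249 / 24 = 176302.04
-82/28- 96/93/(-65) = -82167/28210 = -2.91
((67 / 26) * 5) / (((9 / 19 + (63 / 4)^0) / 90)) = 286425 / 364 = 786.88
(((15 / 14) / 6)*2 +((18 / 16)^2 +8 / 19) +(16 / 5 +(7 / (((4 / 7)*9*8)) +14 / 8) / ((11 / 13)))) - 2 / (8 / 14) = 16908853 / 4213440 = 4.01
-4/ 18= -2/ 9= -0.22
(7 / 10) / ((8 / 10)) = 7 / 8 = 0.88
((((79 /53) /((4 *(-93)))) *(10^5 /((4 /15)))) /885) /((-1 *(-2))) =-246875 /290811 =-0.85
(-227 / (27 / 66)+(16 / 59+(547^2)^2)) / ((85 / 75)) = 78993551582.10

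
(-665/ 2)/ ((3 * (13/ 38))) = -12635/ 39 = -323.97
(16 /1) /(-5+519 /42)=224 /103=2.17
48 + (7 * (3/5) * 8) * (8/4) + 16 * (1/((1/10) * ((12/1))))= 1928/15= 128.53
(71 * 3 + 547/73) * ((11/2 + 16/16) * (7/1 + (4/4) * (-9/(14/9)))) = 889304/511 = 1740.32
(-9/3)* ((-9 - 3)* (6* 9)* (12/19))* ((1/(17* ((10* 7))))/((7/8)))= 93312/79135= 1.18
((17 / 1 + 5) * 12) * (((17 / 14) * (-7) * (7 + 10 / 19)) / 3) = -106964 / 19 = -5629.68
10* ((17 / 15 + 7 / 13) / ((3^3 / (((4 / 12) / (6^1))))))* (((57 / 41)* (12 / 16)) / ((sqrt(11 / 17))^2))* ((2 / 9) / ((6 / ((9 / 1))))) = 52649 / 2849418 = 0.02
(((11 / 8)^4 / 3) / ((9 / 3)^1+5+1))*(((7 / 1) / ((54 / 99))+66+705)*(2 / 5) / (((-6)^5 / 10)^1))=-68856623 / 1289945088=-0.05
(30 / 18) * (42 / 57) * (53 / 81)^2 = 196630 / 373977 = 0.53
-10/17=-0.59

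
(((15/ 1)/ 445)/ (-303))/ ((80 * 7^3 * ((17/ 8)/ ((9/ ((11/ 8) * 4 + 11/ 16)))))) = -8/ 2882817245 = -0.00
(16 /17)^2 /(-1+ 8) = 256 /2023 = 0.13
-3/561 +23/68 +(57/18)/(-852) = 314669/955944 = 0.33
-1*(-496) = 496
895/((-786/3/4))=-1790/131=-13.66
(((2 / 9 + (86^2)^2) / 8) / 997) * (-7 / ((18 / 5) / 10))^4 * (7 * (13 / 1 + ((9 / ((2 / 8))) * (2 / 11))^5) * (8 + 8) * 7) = 87648954438801010322210937500 / 9481370797503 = 9244333579052104.08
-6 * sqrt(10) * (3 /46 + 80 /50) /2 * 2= -31.60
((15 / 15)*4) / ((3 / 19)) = 76 / 3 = 25.33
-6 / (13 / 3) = -1.38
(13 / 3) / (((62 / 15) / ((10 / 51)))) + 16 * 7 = 177397 / 1581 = 112.21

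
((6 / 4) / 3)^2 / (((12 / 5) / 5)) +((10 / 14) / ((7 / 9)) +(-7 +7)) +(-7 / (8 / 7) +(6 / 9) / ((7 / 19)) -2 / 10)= -12059 / 3920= -3.08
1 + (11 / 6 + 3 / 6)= 10 / 3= 3.33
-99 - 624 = -723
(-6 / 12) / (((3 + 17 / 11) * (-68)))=11 / 6800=0.00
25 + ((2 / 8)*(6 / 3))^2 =101 / 4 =25.25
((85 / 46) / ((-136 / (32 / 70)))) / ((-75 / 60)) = 4 / 805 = 0.00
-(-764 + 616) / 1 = 148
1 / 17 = 0.06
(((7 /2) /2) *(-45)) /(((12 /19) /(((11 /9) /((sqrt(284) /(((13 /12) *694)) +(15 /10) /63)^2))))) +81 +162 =-167980071709775133177 /4283621264180 +4974857931113202132 *sqrt(71) /1070905316045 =-71079.95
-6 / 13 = -0.46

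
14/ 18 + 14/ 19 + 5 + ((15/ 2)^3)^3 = 6573815023493/ 87552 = 75084692.79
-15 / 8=-1.88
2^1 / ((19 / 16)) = 32 / 19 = 1.68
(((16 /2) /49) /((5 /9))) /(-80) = -9 /2450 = -0.00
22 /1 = 22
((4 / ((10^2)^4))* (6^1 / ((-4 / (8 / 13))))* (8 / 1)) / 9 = -1 / 30468750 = -0.00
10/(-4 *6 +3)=-10/21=-0.48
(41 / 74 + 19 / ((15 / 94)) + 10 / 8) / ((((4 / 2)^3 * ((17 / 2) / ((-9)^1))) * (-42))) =268333 / 704480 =0.38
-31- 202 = -233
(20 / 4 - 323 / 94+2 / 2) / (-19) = -241 / 1786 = -0.13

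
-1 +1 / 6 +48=283 / 6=47.17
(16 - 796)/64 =-195/16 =-12.19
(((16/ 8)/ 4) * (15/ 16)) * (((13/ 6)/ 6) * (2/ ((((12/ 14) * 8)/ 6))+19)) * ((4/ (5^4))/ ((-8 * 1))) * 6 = -1079/ 64000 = -0.02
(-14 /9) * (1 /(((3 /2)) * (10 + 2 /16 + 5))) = -0.07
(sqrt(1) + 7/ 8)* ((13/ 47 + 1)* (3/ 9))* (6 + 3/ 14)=6525/ 1316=4.96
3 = 3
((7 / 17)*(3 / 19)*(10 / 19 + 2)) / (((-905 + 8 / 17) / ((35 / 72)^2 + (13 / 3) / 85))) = -886123 / 16986356820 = -0.00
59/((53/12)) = 708/53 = 13.36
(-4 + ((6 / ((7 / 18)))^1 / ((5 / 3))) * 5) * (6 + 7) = 3848 / 7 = 549.71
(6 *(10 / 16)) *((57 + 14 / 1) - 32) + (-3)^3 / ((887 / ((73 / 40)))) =5186979 / 35480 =146.19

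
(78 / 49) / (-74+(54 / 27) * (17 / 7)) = -39 / 1694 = -0.02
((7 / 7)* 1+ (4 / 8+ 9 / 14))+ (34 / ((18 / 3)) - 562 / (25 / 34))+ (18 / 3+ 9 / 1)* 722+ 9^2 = 5331107 / 525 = 10154.49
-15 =-15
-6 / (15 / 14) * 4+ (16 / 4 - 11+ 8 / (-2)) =-167 / 5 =-33.40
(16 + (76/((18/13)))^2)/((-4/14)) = -858662/81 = -10600.77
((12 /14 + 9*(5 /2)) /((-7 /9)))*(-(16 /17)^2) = 26.60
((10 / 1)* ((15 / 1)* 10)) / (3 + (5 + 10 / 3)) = 2250 / 17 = 132.35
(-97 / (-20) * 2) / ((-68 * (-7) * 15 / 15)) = 97 / 4760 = 0.02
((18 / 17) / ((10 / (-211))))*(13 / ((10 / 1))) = -29.04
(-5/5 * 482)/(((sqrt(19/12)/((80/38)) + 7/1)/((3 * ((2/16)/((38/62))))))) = -753076800/17744879 + 448260 * sqrt(57)/933941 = -38.82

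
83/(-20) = -83/20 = -4.15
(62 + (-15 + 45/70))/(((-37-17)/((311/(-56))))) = 207437/42336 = 4.90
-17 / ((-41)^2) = -17 / 1681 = -0.01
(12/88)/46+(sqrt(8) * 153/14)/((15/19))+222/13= 224703/13156+969 * sqrt(2)/35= 56.23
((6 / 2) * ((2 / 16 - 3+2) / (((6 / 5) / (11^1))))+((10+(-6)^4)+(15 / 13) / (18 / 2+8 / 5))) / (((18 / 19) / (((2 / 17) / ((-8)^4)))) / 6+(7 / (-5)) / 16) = 1342661505 / 5757082123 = 0.23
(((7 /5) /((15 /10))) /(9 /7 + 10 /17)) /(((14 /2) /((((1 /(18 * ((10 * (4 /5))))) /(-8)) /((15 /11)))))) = -1309 /28900800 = -0.00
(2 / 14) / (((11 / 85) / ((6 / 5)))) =102 / 77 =1.32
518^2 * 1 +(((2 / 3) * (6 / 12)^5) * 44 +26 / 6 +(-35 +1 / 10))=5365887 / 20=268294.35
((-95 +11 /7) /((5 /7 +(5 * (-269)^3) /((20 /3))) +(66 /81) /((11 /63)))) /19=7848 /23299726885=0.00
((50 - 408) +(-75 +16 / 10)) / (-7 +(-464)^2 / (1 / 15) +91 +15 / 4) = -2876 / 21530185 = -0.00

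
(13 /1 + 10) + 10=33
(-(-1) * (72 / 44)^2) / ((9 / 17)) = 612 / 121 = 5.06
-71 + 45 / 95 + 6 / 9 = -3982 / 57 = -69.86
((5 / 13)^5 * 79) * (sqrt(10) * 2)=4.21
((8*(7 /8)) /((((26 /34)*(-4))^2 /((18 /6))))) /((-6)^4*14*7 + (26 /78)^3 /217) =0.00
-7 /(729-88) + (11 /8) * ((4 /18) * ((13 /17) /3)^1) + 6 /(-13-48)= -2253785 /71789436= -0.03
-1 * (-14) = 14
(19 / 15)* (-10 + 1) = -57 / 5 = -11.40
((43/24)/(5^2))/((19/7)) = 301/11400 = 0.03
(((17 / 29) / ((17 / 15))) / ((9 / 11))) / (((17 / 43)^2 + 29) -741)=-101695 / 114509313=-0.00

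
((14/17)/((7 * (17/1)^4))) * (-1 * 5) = -10/1419857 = -0.00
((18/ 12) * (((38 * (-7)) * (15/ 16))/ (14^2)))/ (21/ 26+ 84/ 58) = -35815/ 42336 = -0.85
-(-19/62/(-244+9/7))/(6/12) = -133/52669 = -0.00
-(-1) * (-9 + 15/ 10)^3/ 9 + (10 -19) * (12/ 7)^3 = -253041/ 2744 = -92.22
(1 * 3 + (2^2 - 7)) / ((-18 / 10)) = 0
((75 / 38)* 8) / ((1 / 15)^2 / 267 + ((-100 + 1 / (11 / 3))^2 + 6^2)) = 545180625 / 344643291856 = 0.00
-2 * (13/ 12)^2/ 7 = -169/ 504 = -0.34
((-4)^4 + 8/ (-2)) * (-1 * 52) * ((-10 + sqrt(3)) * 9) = 1179360 - 117936 * sqrt(3) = 975088.86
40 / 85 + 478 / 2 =4071 / 17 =239.47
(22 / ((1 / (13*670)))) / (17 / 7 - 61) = -134134 / 41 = -3271.56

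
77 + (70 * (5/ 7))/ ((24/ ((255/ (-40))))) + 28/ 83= 170133/ 2656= 64.06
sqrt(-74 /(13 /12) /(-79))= 2 * sqrt(227994) /1027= 0.93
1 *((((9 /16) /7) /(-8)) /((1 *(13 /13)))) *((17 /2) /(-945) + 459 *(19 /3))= -5494213 /188160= -29.20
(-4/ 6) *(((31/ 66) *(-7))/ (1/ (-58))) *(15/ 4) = -31465/ 66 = -476.74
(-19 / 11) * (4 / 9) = -76 / 99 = -0.77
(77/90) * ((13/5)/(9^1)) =1001/4050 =0.25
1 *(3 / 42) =0.07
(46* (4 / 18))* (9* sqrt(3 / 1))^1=92* sqrt(3)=159.35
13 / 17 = 0.76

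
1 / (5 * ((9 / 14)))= 0.31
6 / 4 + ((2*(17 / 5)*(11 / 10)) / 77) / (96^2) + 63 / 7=16934417 / 1612800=10.50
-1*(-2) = 2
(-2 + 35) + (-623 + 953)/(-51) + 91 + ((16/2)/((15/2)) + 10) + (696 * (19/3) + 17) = 1161167/255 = 4553.60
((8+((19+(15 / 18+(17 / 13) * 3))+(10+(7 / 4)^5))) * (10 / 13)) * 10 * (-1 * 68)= -30427.12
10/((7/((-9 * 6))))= -540/7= -77.14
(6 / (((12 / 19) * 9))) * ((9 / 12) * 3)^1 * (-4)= -9.50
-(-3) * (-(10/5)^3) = -24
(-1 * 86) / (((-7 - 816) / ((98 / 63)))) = 1204 / 7407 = 0.16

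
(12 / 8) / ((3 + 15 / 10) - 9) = -1 / 3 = -0.33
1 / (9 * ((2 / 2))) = 1 / 9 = 0.11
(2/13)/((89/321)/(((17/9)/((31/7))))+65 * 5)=12733/26952263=0.00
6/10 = 0.60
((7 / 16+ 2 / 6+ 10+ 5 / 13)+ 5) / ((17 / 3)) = 593 / 208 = 2.85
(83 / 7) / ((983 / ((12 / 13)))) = 996 / 89453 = 0.01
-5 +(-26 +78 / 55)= -1627 / 55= -29.58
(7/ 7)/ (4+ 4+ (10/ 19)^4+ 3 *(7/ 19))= 130321/ 1196607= 0.11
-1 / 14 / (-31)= 1 / 434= 0.00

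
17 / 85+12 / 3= 21 / 5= 4.20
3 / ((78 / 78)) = 3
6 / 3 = 2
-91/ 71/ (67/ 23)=-2093/ 4757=-0.44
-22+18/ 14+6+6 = -61/ 7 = -8.71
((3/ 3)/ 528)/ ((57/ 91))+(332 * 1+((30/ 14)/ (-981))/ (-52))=99110293537/ 298522224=332.00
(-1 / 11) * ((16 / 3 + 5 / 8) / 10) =-13 / 240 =-0.05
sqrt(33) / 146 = 0.04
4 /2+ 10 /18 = 23 /9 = 2.56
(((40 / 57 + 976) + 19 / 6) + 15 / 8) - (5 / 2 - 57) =157509 / 152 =1036.24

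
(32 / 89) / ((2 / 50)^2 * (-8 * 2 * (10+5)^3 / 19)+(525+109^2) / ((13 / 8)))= 0.00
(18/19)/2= 9/19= 0.47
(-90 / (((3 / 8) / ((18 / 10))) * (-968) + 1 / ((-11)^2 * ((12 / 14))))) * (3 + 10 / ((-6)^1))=9680 / 16267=0.60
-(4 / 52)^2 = -1 / 169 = -0.01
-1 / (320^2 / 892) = -223 / 25600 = -0.01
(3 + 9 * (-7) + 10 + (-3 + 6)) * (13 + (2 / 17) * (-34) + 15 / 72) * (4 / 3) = -10387 / 18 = -577.06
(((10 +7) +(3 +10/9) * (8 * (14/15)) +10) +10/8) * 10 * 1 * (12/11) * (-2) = -127324/99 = -1286.10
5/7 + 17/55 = 394/385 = 1.02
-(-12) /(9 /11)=44 /3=14.67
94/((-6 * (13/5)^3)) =-5875/6591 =-0.89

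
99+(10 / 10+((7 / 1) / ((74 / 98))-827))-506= -45278 / 37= -1223.73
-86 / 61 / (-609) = 86 / 37149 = 0.00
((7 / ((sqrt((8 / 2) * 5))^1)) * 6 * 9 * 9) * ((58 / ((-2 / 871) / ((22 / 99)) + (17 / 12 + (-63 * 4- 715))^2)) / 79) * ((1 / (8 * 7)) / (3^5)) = 909324 * sqrt(5) / 46190988859685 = 0.00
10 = 10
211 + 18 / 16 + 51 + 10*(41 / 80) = 1073 / 4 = 268.25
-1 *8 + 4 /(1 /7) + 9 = 29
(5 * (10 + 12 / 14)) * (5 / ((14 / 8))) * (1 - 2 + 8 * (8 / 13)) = 387600 / 637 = 608.48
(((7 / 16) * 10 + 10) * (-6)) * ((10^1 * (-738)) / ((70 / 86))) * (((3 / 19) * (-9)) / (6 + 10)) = -147801105 / 2128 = -69455.41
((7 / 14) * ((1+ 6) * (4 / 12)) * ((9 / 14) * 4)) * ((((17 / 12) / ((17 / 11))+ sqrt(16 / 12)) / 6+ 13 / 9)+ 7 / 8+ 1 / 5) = sqrt(3) / 3+ 481 / 60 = 8.59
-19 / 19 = -1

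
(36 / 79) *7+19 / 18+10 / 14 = 49369 / 9954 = 4.96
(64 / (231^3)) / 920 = 8 / 1417534965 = 0.00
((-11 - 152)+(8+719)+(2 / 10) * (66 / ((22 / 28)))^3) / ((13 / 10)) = 1191048 / 13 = 91619.08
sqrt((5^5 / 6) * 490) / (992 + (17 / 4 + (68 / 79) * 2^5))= 39500 * sqrt(3) / 138651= 0.49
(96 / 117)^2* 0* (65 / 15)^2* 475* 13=0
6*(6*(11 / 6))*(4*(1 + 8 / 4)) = 792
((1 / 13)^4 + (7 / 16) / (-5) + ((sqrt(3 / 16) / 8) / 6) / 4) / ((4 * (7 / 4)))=-0.01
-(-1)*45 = 45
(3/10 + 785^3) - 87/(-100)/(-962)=46535463353773/96200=483736625.30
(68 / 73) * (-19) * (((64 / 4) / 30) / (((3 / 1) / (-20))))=41344 / 657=62.93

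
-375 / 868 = -0.43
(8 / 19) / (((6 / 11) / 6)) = 88 / 19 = 4.63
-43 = -43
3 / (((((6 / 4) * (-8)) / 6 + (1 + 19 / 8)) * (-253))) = -24 / 2783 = -0.01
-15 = -15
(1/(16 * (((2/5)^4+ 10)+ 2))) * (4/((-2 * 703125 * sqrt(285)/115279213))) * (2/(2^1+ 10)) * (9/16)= -6067327 * sqrt(285)/10823040000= -0.01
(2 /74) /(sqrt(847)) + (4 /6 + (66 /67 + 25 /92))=sqrt(7) /2849 + 35569 /18492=1.92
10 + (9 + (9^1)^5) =59068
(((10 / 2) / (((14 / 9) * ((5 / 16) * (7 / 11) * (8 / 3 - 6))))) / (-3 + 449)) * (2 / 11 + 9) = -5454 / 54635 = -0.10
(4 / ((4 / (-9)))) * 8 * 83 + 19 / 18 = -107549 / 18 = -5974.94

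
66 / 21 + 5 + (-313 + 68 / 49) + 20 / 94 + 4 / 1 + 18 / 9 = -684582 / 2303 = -297.26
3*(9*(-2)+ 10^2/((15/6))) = 66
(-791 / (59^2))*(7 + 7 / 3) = -22148 / 10443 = -2.12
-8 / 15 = -0.53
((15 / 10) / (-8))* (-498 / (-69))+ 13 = 2143 / 184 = 11.65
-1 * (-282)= 282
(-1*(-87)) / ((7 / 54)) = 4698 / 7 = 671.14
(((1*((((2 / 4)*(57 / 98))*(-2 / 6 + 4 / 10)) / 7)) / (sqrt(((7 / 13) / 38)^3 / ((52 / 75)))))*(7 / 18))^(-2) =250151186250 / 70719863539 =3.54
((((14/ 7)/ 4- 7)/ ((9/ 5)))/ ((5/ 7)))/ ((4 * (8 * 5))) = -91/ 2880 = -0.03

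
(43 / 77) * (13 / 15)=559 / 1155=0.48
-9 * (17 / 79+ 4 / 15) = -1713 / 395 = -4.34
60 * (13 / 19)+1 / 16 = 12499 / 304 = 41.12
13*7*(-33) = -3003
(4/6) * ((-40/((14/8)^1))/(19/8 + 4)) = -2560/1071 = -2.39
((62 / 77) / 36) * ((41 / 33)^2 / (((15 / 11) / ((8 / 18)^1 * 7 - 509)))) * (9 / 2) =-237261383 / 4116420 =-57.64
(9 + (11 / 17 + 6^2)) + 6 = 878 / 17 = 51.65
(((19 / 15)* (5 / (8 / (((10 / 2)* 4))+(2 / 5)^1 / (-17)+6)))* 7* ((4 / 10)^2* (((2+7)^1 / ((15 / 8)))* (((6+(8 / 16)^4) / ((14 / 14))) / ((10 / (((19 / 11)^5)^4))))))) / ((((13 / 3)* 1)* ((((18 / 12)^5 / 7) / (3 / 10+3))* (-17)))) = -27157101864244822772538914076056 / 3635946151589775036091381875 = -7469.06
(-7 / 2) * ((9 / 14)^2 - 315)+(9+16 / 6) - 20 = 183577 / 168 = 1092.72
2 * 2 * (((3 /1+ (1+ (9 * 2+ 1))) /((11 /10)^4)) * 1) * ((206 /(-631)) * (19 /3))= -3600880000 /27715413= -129.92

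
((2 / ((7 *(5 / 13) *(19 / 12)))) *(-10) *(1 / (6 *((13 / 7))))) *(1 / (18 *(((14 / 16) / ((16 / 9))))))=-512 / 10773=-0.05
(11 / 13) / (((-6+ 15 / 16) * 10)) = -88 / 5265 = -0.02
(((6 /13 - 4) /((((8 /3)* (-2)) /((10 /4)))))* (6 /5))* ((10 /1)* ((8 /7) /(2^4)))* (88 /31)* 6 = 68310 /2821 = 24.21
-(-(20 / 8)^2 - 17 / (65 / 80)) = 1413 / 52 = 27.17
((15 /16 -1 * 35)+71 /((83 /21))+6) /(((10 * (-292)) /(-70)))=-93877 /387776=-0.24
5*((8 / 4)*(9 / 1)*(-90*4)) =-32400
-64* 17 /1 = -1088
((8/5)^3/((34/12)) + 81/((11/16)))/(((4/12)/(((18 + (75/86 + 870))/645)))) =106553591928/216101875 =493.07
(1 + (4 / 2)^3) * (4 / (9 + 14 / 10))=45 / 13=3.46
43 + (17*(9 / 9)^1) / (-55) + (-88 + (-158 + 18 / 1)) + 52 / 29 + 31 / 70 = -4088023 / 22330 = -183.07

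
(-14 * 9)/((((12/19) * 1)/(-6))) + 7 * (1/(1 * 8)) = 9583/8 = 1197.88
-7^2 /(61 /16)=-784 /61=-12.85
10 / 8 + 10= 45 / 4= 11.25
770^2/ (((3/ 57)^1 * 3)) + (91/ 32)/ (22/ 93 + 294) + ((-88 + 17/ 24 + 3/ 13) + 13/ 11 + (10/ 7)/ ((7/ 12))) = 69117350309932835/ 18406996608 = 3754949.91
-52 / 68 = -0.76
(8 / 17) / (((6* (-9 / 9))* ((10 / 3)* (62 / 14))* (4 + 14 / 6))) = -42 / 50065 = -0.00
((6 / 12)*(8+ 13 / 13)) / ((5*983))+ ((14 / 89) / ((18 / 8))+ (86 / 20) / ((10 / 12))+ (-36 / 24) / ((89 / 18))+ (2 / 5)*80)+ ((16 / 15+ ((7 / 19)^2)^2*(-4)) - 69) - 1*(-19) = -61975772569651 / 5130626997150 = -12.08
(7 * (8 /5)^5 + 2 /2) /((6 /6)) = 232501 /3125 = 74.40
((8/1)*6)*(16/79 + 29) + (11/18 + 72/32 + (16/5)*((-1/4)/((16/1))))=9986227/7110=1404.53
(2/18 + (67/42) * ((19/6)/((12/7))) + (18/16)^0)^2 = 16.47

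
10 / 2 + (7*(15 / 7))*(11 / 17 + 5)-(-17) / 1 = 1814 / 17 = 106.71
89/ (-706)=-0.13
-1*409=-409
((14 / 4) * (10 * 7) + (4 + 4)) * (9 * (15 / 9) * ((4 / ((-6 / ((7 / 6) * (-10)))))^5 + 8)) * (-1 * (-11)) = 23393513834680 / 19683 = 1188513632.81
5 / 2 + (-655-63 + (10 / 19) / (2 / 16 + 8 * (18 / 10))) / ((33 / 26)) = -410309869 / 728574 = -563.17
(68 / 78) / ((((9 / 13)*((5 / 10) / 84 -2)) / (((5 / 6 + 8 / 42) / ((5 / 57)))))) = -111112 / 15075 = -7.37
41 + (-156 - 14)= -129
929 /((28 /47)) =43663 /28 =1559.39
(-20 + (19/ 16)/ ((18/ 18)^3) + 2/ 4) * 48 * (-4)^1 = 3516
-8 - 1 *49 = -57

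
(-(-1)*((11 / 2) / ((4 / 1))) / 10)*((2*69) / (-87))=-253 / 1160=-0.22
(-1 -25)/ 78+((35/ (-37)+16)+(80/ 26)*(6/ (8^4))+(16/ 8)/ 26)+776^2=222454099841/ 369408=602190.80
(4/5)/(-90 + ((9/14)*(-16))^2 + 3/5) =196/4017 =0.05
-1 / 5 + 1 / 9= -4 / 45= -0.09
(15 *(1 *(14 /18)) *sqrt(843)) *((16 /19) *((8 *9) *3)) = 40320 *sqrt(843) /19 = 61614.19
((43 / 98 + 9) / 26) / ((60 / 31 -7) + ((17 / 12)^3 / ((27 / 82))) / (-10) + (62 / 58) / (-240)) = -48497454000 / 792521128763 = -0.06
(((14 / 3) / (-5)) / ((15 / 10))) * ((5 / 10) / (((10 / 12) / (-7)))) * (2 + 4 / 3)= 392 / 45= 8.71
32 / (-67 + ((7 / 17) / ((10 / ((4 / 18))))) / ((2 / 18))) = -0.48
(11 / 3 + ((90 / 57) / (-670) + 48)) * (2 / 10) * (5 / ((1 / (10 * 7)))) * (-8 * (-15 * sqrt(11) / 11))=552456800 * sqrt(11) / 14003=130849.95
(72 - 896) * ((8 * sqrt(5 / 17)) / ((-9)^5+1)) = 824 * sqrt(85) / 125477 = 0.06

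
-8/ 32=-0.25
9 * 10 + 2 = 92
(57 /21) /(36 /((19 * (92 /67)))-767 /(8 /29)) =-66424 /68007569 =-0.00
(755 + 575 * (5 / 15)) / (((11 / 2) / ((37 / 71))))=2960 / 33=89.70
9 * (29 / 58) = 9 / 2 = 4.50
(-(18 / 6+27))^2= 900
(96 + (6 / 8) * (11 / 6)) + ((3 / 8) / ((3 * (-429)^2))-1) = 35473903 / 368082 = 96.38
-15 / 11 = -1.36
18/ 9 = 2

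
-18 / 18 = -1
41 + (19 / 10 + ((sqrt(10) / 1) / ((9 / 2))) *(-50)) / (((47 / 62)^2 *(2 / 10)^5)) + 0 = -180698.01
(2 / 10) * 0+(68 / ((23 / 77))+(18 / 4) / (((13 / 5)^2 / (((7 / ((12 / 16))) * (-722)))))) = -16551416 / 3887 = -4258.15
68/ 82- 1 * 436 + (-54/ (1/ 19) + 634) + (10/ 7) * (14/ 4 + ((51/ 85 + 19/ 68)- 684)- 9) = -17670903/ 9758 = -1810.91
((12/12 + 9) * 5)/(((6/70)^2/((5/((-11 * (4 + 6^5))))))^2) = 37515625/11864776968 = 0.00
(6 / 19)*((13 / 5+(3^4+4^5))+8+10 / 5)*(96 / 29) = 3218688 / 2755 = 1168.31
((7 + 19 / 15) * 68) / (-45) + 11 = -1007 / 675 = -1.49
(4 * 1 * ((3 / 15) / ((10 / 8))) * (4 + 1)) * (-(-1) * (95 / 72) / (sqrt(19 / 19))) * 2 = 8.44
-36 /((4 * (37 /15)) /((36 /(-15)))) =8.76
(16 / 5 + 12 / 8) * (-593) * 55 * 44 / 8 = -3372391 / 4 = -843097.75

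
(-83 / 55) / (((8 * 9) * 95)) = -83 / 376200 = -0.00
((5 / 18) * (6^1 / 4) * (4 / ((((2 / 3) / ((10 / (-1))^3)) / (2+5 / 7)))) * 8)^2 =144400000000 / 49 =2946938775.51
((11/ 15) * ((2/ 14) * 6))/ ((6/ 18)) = 66/ 35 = 1.89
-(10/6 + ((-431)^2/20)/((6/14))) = -1300427/60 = -21673.78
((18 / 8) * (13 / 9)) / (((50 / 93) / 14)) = 8463 / 100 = 84.63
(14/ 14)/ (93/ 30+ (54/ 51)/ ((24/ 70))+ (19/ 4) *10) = 170/ 9127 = 0.02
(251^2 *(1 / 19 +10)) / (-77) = -12033191 / 1463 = -8225.01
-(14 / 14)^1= -1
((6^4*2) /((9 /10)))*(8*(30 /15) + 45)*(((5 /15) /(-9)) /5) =-3904 /3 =-1301.33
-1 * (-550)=550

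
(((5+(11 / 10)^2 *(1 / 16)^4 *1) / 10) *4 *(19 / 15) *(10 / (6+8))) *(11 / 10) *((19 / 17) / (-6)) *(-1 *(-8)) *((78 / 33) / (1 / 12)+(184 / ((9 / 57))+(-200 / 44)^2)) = -434541143707081 / 120637440000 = -3602.04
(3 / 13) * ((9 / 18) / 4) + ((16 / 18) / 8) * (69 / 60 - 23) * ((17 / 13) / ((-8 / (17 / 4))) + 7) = -88007 / 5760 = -15.28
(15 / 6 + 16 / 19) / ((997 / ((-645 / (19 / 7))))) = -573405 / 719834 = -0.80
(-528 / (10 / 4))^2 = 1115136 / 25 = 44605.44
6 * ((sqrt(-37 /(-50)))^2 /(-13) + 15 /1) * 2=58278 /325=179.32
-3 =-3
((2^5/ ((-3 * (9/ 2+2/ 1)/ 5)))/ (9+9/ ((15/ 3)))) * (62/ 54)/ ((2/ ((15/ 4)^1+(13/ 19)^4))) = -6414082900/ 3705156351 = -1.73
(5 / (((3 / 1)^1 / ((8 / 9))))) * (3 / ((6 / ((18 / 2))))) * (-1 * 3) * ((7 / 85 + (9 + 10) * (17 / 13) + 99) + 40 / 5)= -583124 / 221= -2638.57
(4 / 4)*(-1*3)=-3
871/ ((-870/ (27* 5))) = -135.16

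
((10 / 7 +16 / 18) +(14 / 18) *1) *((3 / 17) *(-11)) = -715 / 119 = -6.01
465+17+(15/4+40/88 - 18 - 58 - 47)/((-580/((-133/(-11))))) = 484.48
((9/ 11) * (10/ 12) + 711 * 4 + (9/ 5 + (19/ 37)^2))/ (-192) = -14.83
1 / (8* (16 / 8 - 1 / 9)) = 9 / 136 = 0.07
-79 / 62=-1.27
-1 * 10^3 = -1000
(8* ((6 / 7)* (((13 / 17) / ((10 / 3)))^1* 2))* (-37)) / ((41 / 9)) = -623376 / 24395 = -25.55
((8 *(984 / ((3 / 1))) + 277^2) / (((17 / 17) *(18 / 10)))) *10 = 440850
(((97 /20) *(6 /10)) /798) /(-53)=-97 /1409800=-0.00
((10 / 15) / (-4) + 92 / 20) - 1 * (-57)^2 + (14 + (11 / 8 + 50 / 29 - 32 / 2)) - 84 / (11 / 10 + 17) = -2045918527 / 629880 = -3248.11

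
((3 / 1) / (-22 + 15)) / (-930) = 1 / 2170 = 0.00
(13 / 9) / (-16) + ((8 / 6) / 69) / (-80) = -1499 / 16560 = -0.09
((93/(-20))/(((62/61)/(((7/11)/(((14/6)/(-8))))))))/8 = 549/440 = 1.25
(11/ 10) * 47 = 517/ 10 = 51.70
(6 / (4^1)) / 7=3 / 14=0.21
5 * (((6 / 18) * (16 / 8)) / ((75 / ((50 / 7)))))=20 / 63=0.32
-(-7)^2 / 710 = -49 / 710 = -0.07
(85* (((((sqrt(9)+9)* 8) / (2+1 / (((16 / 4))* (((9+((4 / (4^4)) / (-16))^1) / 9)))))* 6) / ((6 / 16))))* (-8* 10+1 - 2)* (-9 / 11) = 3845539.09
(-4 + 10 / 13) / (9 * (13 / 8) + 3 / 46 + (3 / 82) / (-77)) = -8132432 / 36976745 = -0.22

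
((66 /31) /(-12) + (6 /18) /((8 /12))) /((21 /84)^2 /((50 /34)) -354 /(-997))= 3988000 /4915019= 0.81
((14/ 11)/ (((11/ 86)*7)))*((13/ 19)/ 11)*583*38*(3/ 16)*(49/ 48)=1451723/ 3872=374.93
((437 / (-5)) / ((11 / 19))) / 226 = -8303 / 12430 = -0.67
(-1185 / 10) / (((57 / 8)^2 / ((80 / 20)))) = -10112 / 1083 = -9.34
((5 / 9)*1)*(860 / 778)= 2150 / 3501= 0.61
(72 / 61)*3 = 216 / 61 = 3.54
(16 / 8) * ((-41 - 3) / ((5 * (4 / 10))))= -44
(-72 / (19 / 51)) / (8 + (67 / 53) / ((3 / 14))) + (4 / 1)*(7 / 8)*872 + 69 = 3837263 / 1235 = 3107.10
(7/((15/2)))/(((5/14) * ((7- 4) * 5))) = 196/1125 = 0.17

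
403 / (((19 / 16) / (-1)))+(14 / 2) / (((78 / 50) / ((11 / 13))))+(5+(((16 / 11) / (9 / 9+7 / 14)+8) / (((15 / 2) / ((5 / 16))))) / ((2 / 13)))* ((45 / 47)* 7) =-2846513069 / 9960522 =-285.78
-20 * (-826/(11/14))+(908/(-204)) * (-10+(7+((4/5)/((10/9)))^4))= 1536731765601/73046875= 21037.61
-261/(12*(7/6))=-18.64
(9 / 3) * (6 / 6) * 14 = 42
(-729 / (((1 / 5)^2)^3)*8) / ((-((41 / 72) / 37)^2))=646704648000000 / 1681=384714246281.98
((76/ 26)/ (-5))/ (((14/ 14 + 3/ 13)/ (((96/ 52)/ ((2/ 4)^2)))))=-228/ 65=-3.51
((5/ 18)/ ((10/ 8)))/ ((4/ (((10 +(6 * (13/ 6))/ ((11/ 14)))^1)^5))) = 1061412655616/ 1449459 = 732281.94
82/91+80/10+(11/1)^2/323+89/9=5069746/264537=19.16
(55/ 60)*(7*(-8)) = -154/ 3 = -51.33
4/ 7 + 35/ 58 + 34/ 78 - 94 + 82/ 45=-90.57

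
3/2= 1.50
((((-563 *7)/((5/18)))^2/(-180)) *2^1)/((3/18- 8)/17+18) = -28515799116/223625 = -127516.15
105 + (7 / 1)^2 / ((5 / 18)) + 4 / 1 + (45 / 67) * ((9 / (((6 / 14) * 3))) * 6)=105059 / 335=313.61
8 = 8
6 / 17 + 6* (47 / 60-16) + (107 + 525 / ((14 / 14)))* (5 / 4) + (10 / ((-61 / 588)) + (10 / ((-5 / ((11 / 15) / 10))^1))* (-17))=94131523 / 155550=605.15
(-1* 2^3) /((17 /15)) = -120 /17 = -7.06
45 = 45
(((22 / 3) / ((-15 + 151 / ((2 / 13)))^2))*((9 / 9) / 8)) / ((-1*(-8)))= 11 / 89675736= 0.00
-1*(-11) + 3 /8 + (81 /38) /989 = 11.38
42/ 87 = 0.48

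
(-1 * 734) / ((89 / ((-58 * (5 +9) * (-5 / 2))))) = -16741.80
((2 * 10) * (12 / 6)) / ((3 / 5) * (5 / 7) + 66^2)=56 / 6099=0.01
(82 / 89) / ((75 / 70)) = 1148 / 1335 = 0.86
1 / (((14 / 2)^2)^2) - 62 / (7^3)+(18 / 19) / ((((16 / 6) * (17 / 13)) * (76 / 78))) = 11608721 / 117879496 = 0.10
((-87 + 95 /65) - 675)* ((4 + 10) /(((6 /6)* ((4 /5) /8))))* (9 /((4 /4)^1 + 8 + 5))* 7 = -6228810 /13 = -479139.23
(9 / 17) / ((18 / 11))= 11 / 34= 0.32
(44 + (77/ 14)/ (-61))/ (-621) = -0.07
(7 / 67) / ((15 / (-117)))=-273 / 335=-0.81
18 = 18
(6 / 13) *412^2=1018464 / 13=78343.38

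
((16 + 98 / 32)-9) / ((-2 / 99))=-15939 / 32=-498.09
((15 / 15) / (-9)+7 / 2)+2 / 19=1195 / 342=3.49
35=35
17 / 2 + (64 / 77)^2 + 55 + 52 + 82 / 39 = 54706205 / 462462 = 118.29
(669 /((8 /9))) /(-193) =-6021 /1544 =-3.90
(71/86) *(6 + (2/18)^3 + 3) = 232951/31347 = 7.43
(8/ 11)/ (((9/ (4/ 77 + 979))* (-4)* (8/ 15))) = -125645/ 3388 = -37.09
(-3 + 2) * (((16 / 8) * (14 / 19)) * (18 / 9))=-56 / 19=-2.95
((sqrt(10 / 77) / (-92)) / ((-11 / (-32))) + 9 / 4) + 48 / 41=561 / 164-8*sqrt(770) / 19481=3.41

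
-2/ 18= -1/ 9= -0.11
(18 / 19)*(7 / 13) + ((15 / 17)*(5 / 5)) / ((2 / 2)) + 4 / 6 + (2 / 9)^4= 56795777 / 27549639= 2.06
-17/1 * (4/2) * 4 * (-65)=8840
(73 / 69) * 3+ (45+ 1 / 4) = 4455 / 92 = 48.42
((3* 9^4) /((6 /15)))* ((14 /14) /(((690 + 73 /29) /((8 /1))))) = 568.45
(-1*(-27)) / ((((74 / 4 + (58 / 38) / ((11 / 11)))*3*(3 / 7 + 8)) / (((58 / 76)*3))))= 5481 / 44899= 0.12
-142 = -142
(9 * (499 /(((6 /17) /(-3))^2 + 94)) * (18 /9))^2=1684541814201 /184552225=9127.72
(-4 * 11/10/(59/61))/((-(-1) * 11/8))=-976/295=-3.31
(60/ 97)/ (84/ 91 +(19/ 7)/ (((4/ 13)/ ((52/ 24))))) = 131040/ 4244623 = 0.03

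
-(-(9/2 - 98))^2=-34969/4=-8742.25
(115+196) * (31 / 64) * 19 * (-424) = -9708487 / 8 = -1213560.88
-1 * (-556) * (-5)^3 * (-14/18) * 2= 973000/9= 108111.11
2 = 2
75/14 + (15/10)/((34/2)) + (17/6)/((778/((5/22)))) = 66557123/12220824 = 5.45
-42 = -42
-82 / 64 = -41 / 32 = -1.28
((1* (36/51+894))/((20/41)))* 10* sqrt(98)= 2182635* sqrt(2)/17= 181571.30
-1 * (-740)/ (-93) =-740/ 93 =-7.96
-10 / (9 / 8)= -80 / 9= -8.89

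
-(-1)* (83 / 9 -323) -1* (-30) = -2554 / 9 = -283.78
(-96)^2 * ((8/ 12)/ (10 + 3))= 472.62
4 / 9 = 0.44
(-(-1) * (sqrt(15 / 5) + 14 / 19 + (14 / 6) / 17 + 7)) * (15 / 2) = 72.05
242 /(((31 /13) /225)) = 707850 /31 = 22833.87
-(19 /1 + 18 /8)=-85 /4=-21.25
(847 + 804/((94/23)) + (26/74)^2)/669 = 1.56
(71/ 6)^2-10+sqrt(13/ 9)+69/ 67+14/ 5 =135.06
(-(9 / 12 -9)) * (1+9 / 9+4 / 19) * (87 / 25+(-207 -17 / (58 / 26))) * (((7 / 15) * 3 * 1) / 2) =-742576527 / 275500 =-2695.38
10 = 10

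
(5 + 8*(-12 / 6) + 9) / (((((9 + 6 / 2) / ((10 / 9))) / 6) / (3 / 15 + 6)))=-6.89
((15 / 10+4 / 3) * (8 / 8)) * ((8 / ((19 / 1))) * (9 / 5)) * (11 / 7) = 2244 / 665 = 3.37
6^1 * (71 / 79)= 426 / 79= 5.39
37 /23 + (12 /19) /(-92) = 700 /437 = 1.60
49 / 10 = 4.90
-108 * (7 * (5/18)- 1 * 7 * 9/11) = 4494/11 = 408.55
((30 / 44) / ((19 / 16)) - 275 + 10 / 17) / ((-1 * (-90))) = -21621 / 7106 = -3.04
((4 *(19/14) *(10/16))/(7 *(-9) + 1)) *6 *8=-2.63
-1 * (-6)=6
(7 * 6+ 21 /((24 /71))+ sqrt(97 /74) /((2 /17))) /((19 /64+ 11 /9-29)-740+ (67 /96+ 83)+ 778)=1.21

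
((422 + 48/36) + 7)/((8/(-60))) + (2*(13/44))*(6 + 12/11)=-780041/242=-3223.31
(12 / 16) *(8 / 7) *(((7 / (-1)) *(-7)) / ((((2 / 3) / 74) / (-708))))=-3300696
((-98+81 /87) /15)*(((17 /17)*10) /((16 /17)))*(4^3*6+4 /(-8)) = -36704785 /1392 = -26368.38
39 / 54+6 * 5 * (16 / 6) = 1453 / 18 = 80.72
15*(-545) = -8175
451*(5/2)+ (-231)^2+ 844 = 110665/2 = 55332.50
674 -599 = 75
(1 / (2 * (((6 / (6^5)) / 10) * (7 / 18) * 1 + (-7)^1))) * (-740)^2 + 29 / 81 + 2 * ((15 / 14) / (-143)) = -739823628889894 / 18914494599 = -39114.11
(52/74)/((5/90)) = 468/37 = 12.65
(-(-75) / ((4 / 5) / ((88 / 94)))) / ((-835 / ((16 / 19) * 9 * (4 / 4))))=-118800 / 149131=-0.80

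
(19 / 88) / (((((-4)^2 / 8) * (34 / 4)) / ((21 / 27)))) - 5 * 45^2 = -136322867 / 13464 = -10124.99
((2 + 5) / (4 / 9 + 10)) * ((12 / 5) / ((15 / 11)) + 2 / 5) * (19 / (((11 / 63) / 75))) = 6108291 / 517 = 11814.88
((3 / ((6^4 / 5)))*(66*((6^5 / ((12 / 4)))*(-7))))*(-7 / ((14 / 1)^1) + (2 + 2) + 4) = -103950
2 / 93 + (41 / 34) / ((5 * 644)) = 222773 / 10181640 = 0.02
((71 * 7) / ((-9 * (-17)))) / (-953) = -497 / 145809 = -0.00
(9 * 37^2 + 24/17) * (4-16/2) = -837924/17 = -49289.65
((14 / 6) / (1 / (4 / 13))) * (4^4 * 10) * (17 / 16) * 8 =609280 / 39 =15622.56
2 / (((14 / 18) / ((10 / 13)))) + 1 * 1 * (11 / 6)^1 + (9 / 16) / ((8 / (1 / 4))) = 535193 / 139776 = 3.83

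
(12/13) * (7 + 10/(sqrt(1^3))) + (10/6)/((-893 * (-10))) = 1093045/69654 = 15.69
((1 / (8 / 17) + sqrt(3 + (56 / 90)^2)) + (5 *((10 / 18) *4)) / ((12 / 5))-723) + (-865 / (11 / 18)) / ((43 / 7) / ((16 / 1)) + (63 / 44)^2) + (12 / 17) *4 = -78425057345 / 60562296 + 19 *sqrt(19) / 45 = -1293.11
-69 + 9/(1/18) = 93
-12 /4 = -3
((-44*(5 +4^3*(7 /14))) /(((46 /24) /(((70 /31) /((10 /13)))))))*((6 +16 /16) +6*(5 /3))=-42387.37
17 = 17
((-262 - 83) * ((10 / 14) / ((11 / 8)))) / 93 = -4600 / 2387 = -1.93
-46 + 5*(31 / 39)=-1639 / 39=-42.03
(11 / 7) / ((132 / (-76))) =-19 / 21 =-0.90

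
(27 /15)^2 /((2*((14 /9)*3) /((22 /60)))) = 891 /7000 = 0.13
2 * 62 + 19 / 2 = 267 / 2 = 133.50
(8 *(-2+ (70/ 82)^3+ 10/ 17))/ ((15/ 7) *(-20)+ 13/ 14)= 103625648/ 687762659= 0.15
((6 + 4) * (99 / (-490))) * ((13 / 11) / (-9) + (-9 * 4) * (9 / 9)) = 73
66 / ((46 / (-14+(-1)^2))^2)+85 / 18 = 47579 / 4761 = 9.99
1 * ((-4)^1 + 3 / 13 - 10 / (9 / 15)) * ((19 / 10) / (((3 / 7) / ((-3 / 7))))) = 15143 / 390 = 38.83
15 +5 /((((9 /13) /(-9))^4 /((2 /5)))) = 57137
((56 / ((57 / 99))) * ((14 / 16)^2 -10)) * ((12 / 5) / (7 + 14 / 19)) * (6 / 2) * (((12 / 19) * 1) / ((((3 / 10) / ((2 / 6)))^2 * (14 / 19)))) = -43340 / 49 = -884.49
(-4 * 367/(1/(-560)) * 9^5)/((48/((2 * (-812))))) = -1642371564960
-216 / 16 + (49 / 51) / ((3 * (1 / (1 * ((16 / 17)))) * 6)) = -209897 / 15606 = -13.45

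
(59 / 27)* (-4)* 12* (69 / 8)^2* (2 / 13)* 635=-762268.65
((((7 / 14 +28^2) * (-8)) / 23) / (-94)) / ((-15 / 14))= -14644 / 5405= -2.71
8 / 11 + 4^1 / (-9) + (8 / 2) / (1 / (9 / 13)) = 3928 / 1287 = 3.05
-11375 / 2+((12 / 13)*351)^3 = 68013073 / 2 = 34006536.50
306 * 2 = 612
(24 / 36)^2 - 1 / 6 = 5 / 18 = 0.28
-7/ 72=-0.10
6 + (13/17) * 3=141/17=8.29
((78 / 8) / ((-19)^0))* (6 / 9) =13 / 2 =6.50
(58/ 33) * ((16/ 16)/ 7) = 58/ 231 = 0.25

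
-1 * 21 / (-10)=21 / 10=2.10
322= 322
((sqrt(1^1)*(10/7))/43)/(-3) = -10/903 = -0.01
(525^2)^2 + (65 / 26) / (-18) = 2734889062495 / 36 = 75969140624.86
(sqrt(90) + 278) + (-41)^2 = 1968.49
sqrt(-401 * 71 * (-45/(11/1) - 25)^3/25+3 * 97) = sqrt(410496860851)/121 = 5295.04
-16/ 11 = -1.45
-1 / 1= -1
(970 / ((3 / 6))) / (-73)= -1940 / 73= -26.58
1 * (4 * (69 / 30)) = 46 / 5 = 9.20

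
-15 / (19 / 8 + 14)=-120 / 131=-0.92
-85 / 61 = -1.39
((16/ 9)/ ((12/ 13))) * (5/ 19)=260/ 513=0.51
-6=-6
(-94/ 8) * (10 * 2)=-235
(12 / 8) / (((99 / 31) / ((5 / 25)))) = 31 / 330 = 0.09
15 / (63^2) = 5 / 1323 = 0.00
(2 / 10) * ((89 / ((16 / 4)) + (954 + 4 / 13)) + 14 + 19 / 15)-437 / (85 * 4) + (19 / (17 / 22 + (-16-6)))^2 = 715304269166 / 3614825175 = 197.88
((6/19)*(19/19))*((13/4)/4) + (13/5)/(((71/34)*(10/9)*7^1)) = 786903/1888600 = 0.42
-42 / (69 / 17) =-238 / 23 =-10.35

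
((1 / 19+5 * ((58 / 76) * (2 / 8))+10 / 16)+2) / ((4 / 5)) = 345 / 76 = 4.54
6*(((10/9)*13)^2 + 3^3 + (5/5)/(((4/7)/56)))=54050/27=2001.85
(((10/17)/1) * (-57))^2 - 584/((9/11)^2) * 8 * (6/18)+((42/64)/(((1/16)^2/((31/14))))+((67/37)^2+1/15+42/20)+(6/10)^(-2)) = -158044242383/192281526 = -821.94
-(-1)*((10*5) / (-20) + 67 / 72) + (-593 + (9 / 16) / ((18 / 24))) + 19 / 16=-85339 / 144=-592.63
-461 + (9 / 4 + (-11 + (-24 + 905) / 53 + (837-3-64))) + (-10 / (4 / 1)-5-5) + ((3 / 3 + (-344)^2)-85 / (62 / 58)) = 118561.86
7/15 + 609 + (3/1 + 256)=13027/15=868.47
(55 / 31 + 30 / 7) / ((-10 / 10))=-1315 / 217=-6.06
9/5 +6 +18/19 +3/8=9.12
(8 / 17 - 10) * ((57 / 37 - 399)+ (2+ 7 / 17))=40254570 / 10693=3764.57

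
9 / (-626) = -9 / 626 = -0.01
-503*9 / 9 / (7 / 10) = -5030 / 7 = -718.57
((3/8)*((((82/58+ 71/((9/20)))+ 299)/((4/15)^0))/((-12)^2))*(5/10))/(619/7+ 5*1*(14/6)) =209279/35111808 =0.01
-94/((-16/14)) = 329/4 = 82.25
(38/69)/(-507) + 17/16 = 594103/559728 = 1.06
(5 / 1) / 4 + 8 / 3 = 47 / 12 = 3.92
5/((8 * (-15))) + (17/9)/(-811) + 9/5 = 1.76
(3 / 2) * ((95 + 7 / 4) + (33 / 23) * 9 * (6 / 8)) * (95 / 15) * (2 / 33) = 61.28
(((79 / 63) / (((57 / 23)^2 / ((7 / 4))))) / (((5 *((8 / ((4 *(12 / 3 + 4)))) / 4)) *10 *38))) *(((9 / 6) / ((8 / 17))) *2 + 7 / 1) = 4471637 / 111115800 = 0.04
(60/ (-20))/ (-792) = 1/ 264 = 0.00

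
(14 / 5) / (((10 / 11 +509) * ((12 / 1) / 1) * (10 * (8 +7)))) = 77 / 25240500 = 0.00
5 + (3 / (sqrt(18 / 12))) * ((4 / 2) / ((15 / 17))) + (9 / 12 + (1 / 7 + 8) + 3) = 34 * sqrt(6) / 15 + 473 / 28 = 22.45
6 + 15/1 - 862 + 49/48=-40319/48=-839.98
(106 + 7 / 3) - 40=205 / 3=68.33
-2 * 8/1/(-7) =16/7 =2.29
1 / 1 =1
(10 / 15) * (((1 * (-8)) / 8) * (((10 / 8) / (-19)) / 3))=5 / 342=0.01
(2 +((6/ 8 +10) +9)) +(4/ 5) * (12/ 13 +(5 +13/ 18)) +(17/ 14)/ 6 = 27.27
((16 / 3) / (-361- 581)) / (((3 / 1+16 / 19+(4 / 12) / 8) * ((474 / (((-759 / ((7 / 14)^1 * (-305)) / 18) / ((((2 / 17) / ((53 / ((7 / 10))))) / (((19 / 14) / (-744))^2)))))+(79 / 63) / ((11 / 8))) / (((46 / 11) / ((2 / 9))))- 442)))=-122808145248 / 3546474175702788187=-0.00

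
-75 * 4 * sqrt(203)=-300 * sqrt(203)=-4274.34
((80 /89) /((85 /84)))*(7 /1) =9408 /1513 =6.22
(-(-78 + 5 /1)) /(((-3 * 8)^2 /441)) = 3577 /64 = 55.89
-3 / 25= -0.12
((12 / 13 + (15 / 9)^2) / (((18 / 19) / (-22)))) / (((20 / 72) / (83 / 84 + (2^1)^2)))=-37918243 / 24570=-1543.27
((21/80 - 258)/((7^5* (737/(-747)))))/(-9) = -1711377/990940720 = -0.00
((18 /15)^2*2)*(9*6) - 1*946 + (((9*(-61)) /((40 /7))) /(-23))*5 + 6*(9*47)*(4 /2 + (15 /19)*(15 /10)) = 639062873 /87400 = 7311.93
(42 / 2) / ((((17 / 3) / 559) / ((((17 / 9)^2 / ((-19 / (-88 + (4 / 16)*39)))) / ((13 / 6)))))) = 1601621 / 114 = 14049.31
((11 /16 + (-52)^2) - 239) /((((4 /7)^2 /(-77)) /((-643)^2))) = -61541314330727 /256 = -240395759104.40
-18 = -18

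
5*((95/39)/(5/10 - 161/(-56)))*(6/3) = 7600/1053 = 7.22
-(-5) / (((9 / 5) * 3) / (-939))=-7825 / 9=-869.44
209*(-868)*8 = -1451296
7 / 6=1.17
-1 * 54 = -54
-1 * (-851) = 851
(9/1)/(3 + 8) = 9/11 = 0.82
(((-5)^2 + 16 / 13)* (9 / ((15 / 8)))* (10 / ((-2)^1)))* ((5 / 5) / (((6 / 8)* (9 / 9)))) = -10912 / 13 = -839.38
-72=-72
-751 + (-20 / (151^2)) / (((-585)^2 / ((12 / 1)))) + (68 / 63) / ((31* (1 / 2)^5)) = -84650444125417 / 112884444855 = -749.89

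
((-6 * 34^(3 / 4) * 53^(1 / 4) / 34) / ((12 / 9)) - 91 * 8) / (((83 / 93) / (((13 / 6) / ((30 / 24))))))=-586768 / 415 - 3627 * 34^(3 / 4) * 53^(1 / 4) / 14110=-1423.66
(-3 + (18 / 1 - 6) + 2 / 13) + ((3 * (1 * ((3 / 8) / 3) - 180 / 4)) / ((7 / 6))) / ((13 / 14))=-2993 / 26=-115.12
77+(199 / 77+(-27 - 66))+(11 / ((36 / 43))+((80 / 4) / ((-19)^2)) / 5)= -265799 / 1000692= -0.27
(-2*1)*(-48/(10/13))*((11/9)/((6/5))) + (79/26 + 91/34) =264191/1989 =132.83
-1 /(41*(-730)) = 0.00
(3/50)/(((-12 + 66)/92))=23/225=0.10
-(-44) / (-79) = -44 / 79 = -0.56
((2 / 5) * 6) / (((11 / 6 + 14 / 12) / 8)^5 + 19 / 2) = 393216 / 1557695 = 0.25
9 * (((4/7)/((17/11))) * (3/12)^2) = 99/476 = 0.21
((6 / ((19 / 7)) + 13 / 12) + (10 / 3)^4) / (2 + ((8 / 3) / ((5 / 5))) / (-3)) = 780277 / 6840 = 114.08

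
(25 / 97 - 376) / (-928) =36447 / 90016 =0.40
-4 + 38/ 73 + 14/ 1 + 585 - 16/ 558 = 12128383/ 20367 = 595.49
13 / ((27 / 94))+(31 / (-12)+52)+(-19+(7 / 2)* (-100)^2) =3788173 / 108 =35075.68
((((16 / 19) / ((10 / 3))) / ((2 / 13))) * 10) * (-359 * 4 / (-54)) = 74672 / 171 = 436.68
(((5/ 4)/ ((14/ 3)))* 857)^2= 165251025/ 3136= 52694.84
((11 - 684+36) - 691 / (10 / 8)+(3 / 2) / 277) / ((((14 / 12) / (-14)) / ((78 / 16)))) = 385600527 / 5540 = 69602.98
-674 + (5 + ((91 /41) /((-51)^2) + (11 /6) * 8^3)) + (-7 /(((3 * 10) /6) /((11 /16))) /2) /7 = 4600045189 /17062560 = 269.60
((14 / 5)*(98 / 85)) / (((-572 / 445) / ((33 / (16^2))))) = -91581 / 282880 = -0.32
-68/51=-4/3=-1.33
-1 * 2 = -2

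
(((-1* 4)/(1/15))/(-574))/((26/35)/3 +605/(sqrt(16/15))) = -187200/2481786315919 +114345000* sqrt(15)/2481786315919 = 0.00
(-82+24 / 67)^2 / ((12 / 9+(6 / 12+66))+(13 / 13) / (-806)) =36174368100 / 368138401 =98.26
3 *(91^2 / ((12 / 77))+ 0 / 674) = 637637 / 4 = 159409.25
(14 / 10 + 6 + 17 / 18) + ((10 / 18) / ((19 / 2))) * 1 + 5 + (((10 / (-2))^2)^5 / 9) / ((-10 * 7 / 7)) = -92761978 / 855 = -108493.54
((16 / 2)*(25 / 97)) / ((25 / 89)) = 712 / 97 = 7.34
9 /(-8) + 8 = 55 /8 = 6.88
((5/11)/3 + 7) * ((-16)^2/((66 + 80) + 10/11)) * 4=15104/303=49.85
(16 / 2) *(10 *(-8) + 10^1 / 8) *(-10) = 6300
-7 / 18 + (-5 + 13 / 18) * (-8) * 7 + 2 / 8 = 2873 / 12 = 239.42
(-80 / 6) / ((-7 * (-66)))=-20 / 693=-0.03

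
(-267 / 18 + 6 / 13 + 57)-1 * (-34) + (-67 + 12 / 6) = 907 / 78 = 11.63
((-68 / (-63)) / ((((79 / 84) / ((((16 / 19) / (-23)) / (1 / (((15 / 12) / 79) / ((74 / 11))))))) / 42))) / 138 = -209440 / 6962840301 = -0.00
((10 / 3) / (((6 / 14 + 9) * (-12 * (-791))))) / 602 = 5 / 80814888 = 0.00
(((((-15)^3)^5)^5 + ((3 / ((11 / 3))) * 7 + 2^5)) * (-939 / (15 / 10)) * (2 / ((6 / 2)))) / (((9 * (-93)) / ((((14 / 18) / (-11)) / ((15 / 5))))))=1552170707616414775118464300320755899739953540146780025521522361486859153956174850463863550440 / 8203437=189209804087776230270125100000000000000000000000000000000000000000000000000000000000000.00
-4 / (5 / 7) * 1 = -28 / 5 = -5.60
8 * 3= 24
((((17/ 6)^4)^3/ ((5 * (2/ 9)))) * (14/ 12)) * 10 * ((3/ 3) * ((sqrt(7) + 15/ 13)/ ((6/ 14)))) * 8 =142742448121291445/ 2358180864 + 28548489624258289 * sqrt(7)/ 544195584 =199326808.21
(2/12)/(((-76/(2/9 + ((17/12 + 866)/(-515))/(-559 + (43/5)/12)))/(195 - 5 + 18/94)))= -62519929157/665500441608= -0.09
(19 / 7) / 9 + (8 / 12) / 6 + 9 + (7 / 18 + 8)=2243 / 126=17.80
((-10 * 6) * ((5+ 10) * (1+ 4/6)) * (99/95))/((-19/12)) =987.26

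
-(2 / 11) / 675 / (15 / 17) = -34 / 111375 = -0.00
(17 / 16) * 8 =17 / 2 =8.50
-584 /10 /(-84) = 73 /105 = 0.70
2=2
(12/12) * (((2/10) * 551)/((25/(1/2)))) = 551/250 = 2.20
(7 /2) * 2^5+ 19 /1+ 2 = 133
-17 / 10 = -1.70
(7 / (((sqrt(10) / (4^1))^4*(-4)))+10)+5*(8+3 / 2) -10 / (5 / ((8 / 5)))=2491 / 50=49.82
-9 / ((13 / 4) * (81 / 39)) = -4 / 3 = -1.33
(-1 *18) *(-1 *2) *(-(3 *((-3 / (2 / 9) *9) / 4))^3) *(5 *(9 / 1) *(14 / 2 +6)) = 15935694332.70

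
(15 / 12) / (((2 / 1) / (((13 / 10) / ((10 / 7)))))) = 91 / 160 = 0.57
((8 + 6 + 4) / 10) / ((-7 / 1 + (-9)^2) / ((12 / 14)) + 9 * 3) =27 / 1700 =0.02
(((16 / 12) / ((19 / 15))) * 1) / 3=20 / 57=0.35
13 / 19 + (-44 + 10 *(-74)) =-14883 / 19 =-783.32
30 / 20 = 3 / 2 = 1.50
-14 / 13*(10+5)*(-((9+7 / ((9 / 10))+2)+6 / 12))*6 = 1868.46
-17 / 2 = -8.50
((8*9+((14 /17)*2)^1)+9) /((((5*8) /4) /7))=1967 /34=57.85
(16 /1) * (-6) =-96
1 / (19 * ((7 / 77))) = 11 / 19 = 0.58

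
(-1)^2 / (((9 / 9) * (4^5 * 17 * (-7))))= -1 / 121856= -0.00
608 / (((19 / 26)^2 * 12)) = 5408 / 57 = 94.88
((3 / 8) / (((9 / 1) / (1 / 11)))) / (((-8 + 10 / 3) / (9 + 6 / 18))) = -1 / 132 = -0.01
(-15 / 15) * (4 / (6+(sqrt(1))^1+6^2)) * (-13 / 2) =26 / 43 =0.60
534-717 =-183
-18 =-18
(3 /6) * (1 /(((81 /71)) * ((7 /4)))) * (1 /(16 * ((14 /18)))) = 71 /3528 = 0.02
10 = 10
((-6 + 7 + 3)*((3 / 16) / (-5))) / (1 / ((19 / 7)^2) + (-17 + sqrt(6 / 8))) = 0.01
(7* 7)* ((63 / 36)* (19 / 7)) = 931 / 4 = 232.75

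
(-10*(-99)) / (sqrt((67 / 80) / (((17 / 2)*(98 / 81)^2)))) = 21560*sqrt(11390) / 603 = 3815.87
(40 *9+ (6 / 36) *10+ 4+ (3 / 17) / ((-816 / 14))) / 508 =2536243 / 3523488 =0.72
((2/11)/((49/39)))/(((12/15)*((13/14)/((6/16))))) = 45/616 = 0.07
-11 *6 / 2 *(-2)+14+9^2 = 161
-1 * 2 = -2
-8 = -8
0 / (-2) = 0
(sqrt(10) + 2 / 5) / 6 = 1 / 15 + sqrt(10) / 6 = 0.59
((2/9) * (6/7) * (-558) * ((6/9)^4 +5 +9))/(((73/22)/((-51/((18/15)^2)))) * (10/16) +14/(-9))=1066648000/1140951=934.88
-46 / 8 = -23 / 4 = -5.75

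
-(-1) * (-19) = -19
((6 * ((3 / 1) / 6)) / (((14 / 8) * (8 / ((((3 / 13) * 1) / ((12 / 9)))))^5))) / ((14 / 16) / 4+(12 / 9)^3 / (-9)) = -43046721 / 236419991994368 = -0.00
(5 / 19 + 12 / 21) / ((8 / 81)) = 8991 / 1064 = 8.45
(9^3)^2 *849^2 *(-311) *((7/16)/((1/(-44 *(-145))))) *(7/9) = -1034534752248735045/4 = -258633688062183761.25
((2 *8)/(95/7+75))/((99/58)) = 0.11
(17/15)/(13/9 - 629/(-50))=510/6311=0.08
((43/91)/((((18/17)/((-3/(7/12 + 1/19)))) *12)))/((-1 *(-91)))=-13889/7204470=-0.00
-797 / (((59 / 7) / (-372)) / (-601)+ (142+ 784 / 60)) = -6236540940 / 1213400063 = -5.14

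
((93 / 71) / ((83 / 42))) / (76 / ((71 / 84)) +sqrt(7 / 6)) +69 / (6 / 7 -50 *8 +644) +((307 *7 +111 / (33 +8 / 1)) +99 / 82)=219333112467582787 / 101863609976797 -39618 *sqrt(42) / 2899041181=2153.20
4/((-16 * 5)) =-1/20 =-0.05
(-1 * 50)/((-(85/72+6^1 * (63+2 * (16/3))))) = 3600/31909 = 0.11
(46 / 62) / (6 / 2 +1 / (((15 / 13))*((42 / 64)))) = 7245 / 42191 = 0.17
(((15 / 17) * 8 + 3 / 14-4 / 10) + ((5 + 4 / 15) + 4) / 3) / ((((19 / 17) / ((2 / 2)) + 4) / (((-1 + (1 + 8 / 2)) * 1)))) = 213386 / 27405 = 7.79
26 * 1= 26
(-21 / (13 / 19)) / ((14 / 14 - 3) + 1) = 399 / 13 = 30.69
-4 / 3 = -1.33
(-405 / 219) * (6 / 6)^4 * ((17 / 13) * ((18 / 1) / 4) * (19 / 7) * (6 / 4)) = -1177335 / 26572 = -44.31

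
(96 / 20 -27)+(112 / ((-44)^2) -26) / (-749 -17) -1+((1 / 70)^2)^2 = -25776850234657 / 1112695430000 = -23.17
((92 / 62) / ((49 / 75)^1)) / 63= 1150 / 31899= 0.04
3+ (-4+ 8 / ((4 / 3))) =5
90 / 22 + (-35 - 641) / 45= -5411 / 495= -10.93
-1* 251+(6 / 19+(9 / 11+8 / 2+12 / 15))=-256094 / 1045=-245.07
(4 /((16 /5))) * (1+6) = 35 /4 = 8.75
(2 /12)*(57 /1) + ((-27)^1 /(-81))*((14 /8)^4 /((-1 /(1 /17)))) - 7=30239 /13056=2.32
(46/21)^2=2116/441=4.80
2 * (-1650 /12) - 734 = -1009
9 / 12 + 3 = 15 / 4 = 3.75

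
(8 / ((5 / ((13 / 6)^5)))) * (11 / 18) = 46.69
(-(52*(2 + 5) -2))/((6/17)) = -3077/3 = -1025.67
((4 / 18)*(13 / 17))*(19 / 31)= 494 / 4743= 0.10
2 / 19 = 0.11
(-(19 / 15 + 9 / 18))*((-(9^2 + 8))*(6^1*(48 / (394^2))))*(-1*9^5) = -17224.92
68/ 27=2.52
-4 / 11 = -0.36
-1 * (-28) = 28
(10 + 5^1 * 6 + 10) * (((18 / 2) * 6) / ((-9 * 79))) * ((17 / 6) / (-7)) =850 / 553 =1.54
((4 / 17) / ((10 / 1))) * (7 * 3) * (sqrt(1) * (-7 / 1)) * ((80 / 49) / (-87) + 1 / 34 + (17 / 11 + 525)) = -839521037 / 460955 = -1821.26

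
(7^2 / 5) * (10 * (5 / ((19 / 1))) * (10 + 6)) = 7840 / 19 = 412.63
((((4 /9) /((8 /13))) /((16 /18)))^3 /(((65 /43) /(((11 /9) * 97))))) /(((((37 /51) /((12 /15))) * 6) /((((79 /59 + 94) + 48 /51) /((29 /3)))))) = 748785306841 /9723955200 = 77.00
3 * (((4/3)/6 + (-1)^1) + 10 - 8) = 11/3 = 3.67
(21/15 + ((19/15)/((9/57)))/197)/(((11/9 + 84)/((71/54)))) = 453406/20398365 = 0.02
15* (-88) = -1320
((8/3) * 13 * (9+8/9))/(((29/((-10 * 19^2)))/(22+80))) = -1136081440/261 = -4352802.45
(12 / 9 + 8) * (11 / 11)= 28 / 3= 9.33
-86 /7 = -12.29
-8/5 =-1.60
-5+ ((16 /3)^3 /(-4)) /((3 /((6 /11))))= -3533 /297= -11.90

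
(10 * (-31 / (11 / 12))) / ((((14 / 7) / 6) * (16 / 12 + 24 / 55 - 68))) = 20925 / 1366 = 15.32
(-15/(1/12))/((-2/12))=1080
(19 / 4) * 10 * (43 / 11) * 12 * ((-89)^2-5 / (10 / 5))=194082435 / 11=17643857.73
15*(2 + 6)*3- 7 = 353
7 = 7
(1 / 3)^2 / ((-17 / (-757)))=757 / 153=4.95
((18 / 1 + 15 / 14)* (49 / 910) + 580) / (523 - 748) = -151067 / 58500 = -2.58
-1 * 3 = -3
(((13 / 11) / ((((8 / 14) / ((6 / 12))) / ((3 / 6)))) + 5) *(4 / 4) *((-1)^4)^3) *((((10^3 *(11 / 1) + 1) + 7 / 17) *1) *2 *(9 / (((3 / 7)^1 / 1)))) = 476700798 / 187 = 2549202.13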